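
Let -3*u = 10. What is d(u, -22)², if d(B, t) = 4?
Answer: 16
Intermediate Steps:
u = -10/3 (u = -⅓*10 = -10/3 ≈ -3.3333)
d(u, -22)² = 4² = 16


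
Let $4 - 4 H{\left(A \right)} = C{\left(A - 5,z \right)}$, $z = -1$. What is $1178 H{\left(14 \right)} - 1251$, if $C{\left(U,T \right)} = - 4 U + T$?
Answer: $\frac{21647}{2} \approx 10824.0$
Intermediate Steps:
$C{\left(U,T \right)} = T - 4 U$
$H{\left(A \right)} = - \frac{15}{4} + A$ ($H{\left(A \right)} = 1 - \frac{-1 - 4 \left(A - 5\right)}{4} = 1 - \frac{-1 - 4 \left(-5 + A\right)}{4} = 1 - \frac{-1 - \left(-20 + 4 A\right)}{4} = 1 - \frac{19 - 4 A}{4} = 1 + \left(- \frac{19}{4} + A\right) = - \frac{15}{4} + A$)
$1178 H{\left(14 \right)} - 1251 = 1178 \left(- \frac{15}{4} + 14\right) - 1251 = 1178 \cdot \frac{41}{4} - 1251 = \frac{24149}{2} - 1251 = \frac{21647}{2}$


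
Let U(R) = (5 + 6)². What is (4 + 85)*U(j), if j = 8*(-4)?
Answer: 10769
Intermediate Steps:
j = -32
U(R) = 121 (U(R) = 11² = 121)
(4 + 85)*U(j) = (4 + 85)*121 = 89*121 = 10769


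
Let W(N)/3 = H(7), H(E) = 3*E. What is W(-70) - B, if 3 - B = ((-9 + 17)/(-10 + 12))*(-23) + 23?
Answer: -9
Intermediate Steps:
W(N) = 63 (W(N) = 3*(3*7) = 3*21 = 63)
B = 72 (B = 3 - (((-9 + 17)/(-10 + 12))*(-23) + 23) = 3 - ((8/2)*(-23) + 23) = 3 - ((8*(½))*(-23) + 23) = 3 - (4*(-23) + 23) = 3 - (-92 + 23) = 3 - 1*(-69) = 3 + 69 = 72)
W(-70) - B = 63 - 1*72 = 63 - 72 = -9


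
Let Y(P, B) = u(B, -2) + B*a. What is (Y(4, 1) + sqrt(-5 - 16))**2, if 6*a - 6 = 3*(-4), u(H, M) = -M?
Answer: (1 + I*sqrt(21))**2 ≈ -20.0 + 9.1651*I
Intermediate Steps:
a = -1 (a = 1 + (3*(-4))/6 = 1 + (1/6)*(-12) = 1 - 2 = -1)
Y(P, B) = 2 - B (Y(P, B) = -1*(-2) + B*(-1) = 2 - B)
(Y(4, 1) + sqrt(-5 - 16))**2 = ((2 - 1*1) + sqrt(-5 - 16))**2 = ((2 - 1) + sqrt(-21))**2 = (1 + I*sqrt(21))**2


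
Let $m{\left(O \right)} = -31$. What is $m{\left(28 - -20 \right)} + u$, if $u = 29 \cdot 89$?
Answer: $2550$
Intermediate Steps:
$u = 2581$
$m{\left(28 - -20 \right)} + u = -31 + 2581 = 2550$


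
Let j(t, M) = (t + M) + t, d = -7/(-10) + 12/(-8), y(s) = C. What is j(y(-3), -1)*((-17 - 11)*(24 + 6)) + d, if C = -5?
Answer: 46196/5 ≈ 9239.2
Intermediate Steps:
y(s) = -5
d = -⅘ (d = -7*(-⅒) + 12*(-⅛) = 7/10 - 3/2 = -⅘ ≈ -0.80000)
j(t, M) = M + 2*t (j(t, M) = (M + t) + t = M + 2*t)
j(y(-3), -1)*((-17 - 11)*(24 + 6)) + d = (-1 + 2*(-5))*((-17 - 11)*(24 + 6)) - ⅘ = (-1 - 10)*(-28*30) - ⅘ = -11*(-840) - ⅘ = 9240 - ⅘ = 46196/5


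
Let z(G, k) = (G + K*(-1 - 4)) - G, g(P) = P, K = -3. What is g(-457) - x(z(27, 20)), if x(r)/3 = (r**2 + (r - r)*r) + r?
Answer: -1177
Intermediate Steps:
z(G, k) = 15 (z(G, k) = (G - 3*(-1 - 4)) - G = (G - 3*(-5)) - G = (G + 15) - G = (15 + G) - G = 15)
x(r) = 3*r + 3*r**2 (x(r) = 3*((r**2 + (r - r)*r) + r) = 3*((r**2 + 0*r) + r) = 3*((r**2 + 0) + r) = 3*(r**2 + r) = 3*(r + r**2) = 3*r + 3*r**2)
g(-457) - x(z(27, 20)) = -457 - 3*15*(1 + 15) = -457 - 3*15*16 = -457 - 1*720 = -457 - 720 = -1177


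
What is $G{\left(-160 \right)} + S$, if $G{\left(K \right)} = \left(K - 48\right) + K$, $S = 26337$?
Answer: $25969$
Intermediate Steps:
$G{\left(K \right)} = -48 + 2 K$ ($G{\left(K \right)} = \left(-48 + K\right) + K = -48 + 2 K$)
$G{\left(-160 \right)} + S = \left(-48 + 2 \left(-160\right)\right) + 26337 = \left(-48 - 320\right) + 26337 = -368 + 26337 = 25969$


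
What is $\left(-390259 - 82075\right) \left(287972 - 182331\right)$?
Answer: $-49897836094$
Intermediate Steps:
$\left(-390259 - 82075\right) \left(287972 - 182331\right) = \left(-472334\right) 105641 = -49897836094$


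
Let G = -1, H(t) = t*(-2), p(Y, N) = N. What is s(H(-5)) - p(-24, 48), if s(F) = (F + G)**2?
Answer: 33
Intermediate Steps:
H(t) = -2*t
s(F) = (-1 + F)**2 (s(F) = (F - 1)**2 = (-1 + F)**2)
s(H(-5)) - p(-24, 48) = (-1 - 2*(-5))**2 - 1*48 = (-1 + 10)**2 - 48 = 9**2 - 48 = 81 - 48 = 33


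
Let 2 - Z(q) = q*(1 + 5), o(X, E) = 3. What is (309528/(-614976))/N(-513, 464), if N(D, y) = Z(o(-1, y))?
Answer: 12897/409984 ≈ 0.031457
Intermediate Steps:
Z(q) = 2 - 6*q (Z(q) = 2 - q*(1 + 5) = 2 - q*6 = 2 - 6*q)
N(D, y) = -16 (N(D, y) = 2 - 6*3 = 2 - 18 = -16)
(309528/(-614976))/N(-513, 464) = (309528/(-614976))/(-16) = (309528*(-1/614976))*(-1/16) = -12897/25624*(-1/16) = 12897/409984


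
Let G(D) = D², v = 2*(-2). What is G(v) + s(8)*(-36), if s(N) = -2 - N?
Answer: 376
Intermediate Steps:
v = -4
G(v) + s(8)*(-36) = (-4)² + (-2 - 1*8)*(-36) = 16 + (-2 - 8)*(-36) = 16 - 10*(-36) = 16 + 360 = 376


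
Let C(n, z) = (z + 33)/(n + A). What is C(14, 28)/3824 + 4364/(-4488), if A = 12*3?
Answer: -104265379/107263200 ≈ -0.97205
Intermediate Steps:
A = 36
C(n, z) = (33 + z)/(36 + n) (C(n, z) = (z + 33)/(n + 36) = (33 + z)/(36 + n))
C(14, 28)/3824 + 4364/(-4488) = ((33 + 28)/(36 + 14))/3824 + 4364/(-4488) = (61/50)*(1/3824) + 4364*(-1/4488) = ((1/50)*61)*(1/3824) - 1091/1122 = (61/50)*(1/3824) - 1091/1122 = 61/191200 - 1091/1122 = -104265379/107263200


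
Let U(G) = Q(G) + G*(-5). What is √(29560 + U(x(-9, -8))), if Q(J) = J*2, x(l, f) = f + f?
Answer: 2*√7402 ≈ 172.07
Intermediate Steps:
x(l, f) = 2*f
Q(J) = 2*J
U(G) = -3*G (U(G) = 2*G + G*(-5) = 2*G - 5*G = -3*G)
√(29560 + U(x(-9, -8))) = √(29560 - 6*(-8)) = √(29560 - 3*(-16)) = √(29560 + 48) = √29608 = 2*√7402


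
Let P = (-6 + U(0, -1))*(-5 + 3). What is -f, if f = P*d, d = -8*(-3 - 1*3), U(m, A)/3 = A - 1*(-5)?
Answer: 576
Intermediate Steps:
U(m, A) = 15 + 3*A (U(m, A) = 3*(A - 1*(-5)) = 3*(A + 5) = 3*(5 + A) = 15 + 3*A)
P = -12 (P = (-6 + (15 + 3*(-1)))*(-5 + 3) = (-6 + (15 - 3))*(-2) = (-6 + 12)*(-2) = 6*(-2) = -12)
d = 48 (d = -8*(-3 - 3) = -8*(-6) = 48)
f = -576 (f = -12*48 = -576)
-f = -1*(-576) = 576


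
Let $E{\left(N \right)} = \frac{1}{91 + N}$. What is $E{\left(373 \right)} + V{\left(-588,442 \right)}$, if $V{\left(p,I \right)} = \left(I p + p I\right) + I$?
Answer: $- \frac{240978399}{464} \approx -5.1935 \cdot 10^{5}$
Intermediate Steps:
$V{\left(p,I \right)} = I + 2 I p$ ($V{\left(p,I \right)} = \left(I p + I p\right) + I = 2 I p + I = I + 2 I p$)
$E{\left(373 \right)} + V{\left(-588,442 \right)} = \frac{1}{91 + 373} + 442 \left(1 + 2 \left(-588\right)\right) = \frac{1}{464} + 442 \left(1 - 1176\right) = \frac{1}{464} + 442 \left(-1175\right) = \frac{1}{464} - 519350 = - \frac{240978399}{464}$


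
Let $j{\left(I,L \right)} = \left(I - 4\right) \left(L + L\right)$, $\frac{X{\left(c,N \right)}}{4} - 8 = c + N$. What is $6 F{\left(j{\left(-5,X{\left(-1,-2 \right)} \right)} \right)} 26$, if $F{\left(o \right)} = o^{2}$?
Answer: $20217600$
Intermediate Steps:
$X{\left(c,N \right)} = 32 + 4 N + 4 c$ ($X{\left(c,N \right)} = 32 + 4 \left(c + N\right) = 32 + 4 \left(N + c\right) = 32 + \left(4 N + 4 c\right) = 32 + 4 N + 4 c$)
$j{\left(I,L \right)} = 2 L \left(-4 + I\right)$ ($j{\left(I,L \right)} = \left(-4 + I\right) 2 L = 2 L \left(-4 + I\right)$)
$6 F{\left(j{\left(-5,X{\left(-1,-2 \right)} \right)} \right)} 26 = 6 \left(2 \left(32 + 4 \left(-2\right) + 4 \left(-1\right)\right) \left(-4 - 5\right)\right)^{2} \cdot 26 = 6 \left(2 \left(32 - 8 - 4\right) \left(-9\right)\right)^{2} \cdot 26 = 6 \left(2 \cdot 20 \left(-9\right)\right)^{2} \cdot 26 = 6 \left(-360\right)^{2} \cdot 26 = 6 \cdot 129600 \cdot 26 = 777600 \cdot 26 = 20217600$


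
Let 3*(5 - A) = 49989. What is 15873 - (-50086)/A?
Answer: 132181174/8329 ≈ 15870.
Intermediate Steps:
A = -16658 (A = 5 - ⅓*49989 = 5 - 16663 = -16658)
15873 - (-50086)/A = 15873 - (-50086)/(-16658) = 15873 - (-50086)*(-1)/16658 = 15873 - 1*25043/8329 = 15873 - 25043/8329 = 132181174/8329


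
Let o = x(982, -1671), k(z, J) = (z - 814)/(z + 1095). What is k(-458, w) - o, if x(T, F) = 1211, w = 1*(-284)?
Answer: -772679/637 ≈ -1213.0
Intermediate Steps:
w = -284
k(z, J) = (-814 + z)/(1095 + z)
o = 1211
k(-458, w) - o = (-814 - 458)/(1095 - 458) - 1*1211 = -1272/637 - 1211 = -772679/637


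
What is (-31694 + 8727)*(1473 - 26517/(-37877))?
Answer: -183143247978/5411 ≈ -3.3846e+7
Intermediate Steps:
(-31694 + 8727)*(1473 - 26517/(-37877)) = -22967*(1473 - 26517*(-1/37877)) = -22967*(1473 + 26517/37877) = -22967*55819338/37877 = -183143247978/5411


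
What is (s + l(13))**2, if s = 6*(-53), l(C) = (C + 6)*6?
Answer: 41616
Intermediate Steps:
l(C) = 36 + 6*C (l(C) = (6 + C)*6 = 36 + 6*C)
s = -318
(s + l(13))**2 = (-318 + (36 + 6*13))**2 = (-318 + (36 + 78))**2 = (-318 + 114)**2 = (-204)**2 = 41616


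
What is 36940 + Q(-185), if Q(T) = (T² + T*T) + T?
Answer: 105205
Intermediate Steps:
Q(T) = T + 2*T² (Q(T) = (T² + T²) + T = 2*T² + T = T + 2*T²)
36940 + Q(-185) = 36940 - 185*(1 + 2*(-185)) = 36940 - 185*(1 - 370) = 36940 - 185*(-369) = 36940 + 68265 = 105205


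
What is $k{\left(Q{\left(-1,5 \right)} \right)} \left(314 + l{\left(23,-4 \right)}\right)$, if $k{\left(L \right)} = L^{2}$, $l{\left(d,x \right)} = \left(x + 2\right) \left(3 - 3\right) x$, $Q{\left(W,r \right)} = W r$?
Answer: $7850$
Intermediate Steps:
$l{\left(d,x \right)} = 0$ ($l{\left(d,x \right)} = \left(2 + x\right) 0 x = 0 x = 0$)
$k{\left(Q{\left(-1,5 \right)} \right)} \left(314 + l{\left(23,-4 \right)}\right) = \left(\left(-1\right) 5\right)^{2} \left(314 + 0\right) = \left(-5\right)^{2} \cdot 314 = 25 \cdot 314 = 7850$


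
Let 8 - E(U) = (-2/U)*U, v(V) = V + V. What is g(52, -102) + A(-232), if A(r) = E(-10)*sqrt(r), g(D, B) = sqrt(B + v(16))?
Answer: I*(sqrt(70) + 20*sqrt(58)) ≈ 160.68*I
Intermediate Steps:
v(V) = 2*V
E(U) = 10 (E(U) = 8 - (-2/U)*U = 8 - 1*(-2) = 8 + 2 = 10)
g(D, B) = sqrt(32 + B) (g(D, B) = sqrt(B + 2*16) = sqrt(B + 32) = sqrt(32 + B))
A(r) = 10*sqrt(r)
g(52, -102) + A(-232) = sqrt(32 - 102) + 10*sqrt(-232) = sqrt(-70) + 10*(2*I*sqrt(58)) = I*sqrt(70) + 20*I*sqrt(58)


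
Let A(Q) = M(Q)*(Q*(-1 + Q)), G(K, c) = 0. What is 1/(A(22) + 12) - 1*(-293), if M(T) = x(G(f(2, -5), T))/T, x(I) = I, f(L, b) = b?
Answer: 3517/12 ≈ 293.08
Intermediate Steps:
M(T) = 0 (M(T) = 0/T = 0)
A(Q) = 0 (A(Q) = 0*(Q*(-1 + Q)) = 0)
1/(A(22) + 12) - 1*(-293) = 1/(0 + 12) - 1*(-293) = 1/12 + 293 = 3517/12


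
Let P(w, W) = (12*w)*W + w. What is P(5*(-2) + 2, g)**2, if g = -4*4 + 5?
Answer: 1098304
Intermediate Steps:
g = -11 (g = -16 + 5 = -11)
P(w, W) = w + 12*W*w (P(w, W) = 12*W*w + w = w + 12*W*w)
P(5*(-2) + 2, g)**2 = ((5*(-2) + 2)*(1 + 12*(-11)))**2 = ((-10 + 2)*(1 - 132))**2 = (-8*(-131))**2 = 1048**2 = 1098304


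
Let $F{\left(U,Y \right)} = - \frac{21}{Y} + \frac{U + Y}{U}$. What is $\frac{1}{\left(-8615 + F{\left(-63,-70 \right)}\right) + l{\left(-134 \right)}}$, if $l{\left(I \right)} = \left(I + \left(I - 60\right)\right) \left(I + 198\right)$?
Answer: $- \frac{90}{2664413} \approx -3.3779 \cdot 10^{-5}$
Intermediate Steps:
$F{\left(U,Y \right)} = - \frac{21}{Y} + \frac{U + Y}{U}$
$l{\left(I \right)} = \left(-60 + 2 I\right) \left(198 + I\right)$ ($l{\left(I \right)} = \left(I + \left(I - 60\right)\right) \left(198 + I\right) = \left(I + \left(-60 + I\right)\right) \left(198 + I\right) = \left(-60 + 2 I\right) \left(198 + I\right)$)
$\frac{1}{\left(-8615 + F{\left(-63,-70 \right)}\right) + l{\left(-134 \right)}} = \frac{1}{\left(-8615 - \left(-1 - \frac{10}{9} - \frac{3}{10}\right)\right) + \left(-11880 + 2 \left(-134\right)^{2} + 336 \left(-134\right)\right)} = \frac{1}{\left(-8615 - - \frac{217}{90}\right) - 20992} = \frac{1}{\left(-8615 + \left(1 + \frac{3}{10} + \frac{10}{9}\right)\right) - 20992} = \frac{1}{\left(-8615 + \frac{217}{90}\right) - 20992} = \frac{1}{- \frac{775133}{90} - 20992} = \frac{1}{- \frac{2664413}{90}} = - \frac{90}{2664413}$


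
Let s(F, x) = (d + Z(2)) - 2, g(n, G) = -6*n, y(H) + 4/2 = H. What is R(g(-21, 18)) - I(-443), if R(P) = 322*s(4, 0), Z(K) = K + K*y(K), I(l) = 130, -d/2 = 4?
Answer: -2706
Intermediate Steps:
d = -8 (d = -2*4 = -8)
y(H) = -2 + H
Z(K) = K + K*(-2 + K)
s(F, x) = -8 (s(F, x) = (-8 + 2*(-1 + 2)) - 2 = (-8 + 2*1) - 2 = (-8 + 2) - 2 = -6 - 2 = -8)
R(P) = -2576 (R(P) = 322*(-8) = -2576)
R(g(-21, 18)) - I(-443) = -2576 - 1*130 = -2576 - 130 = -2706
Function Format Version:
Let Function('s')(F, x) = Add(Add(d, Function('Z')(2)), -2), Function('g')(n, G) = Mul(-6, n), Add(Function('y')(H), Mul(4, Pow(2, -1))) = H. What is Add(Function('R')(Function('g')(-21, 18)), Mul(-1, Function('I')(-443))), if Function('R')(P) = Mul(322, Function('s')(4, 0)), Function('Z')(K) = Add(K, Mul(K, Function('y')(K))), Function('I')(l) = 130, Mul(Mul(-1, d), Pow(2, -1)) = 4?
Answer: -2706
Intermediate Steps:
d = -8 (d = Mul(-2, 4) = -8)
Function('y')(H) = Add(-2, H)
Function('Z')(K) = Add(K, Mul(K, Add(-2, K)))
Function('s')(F, x) = -8 (Function('s')(F, x) = Add(Add(-8, Mul(2, Add(-1, 2))), -2) = Add(Add(-8, Mul(2, 1)), -2) = Add(Add(-8, 2), -2) = Add(-6, -2) = -8)
Function('R')(P) = -2576 (Function('R')(P) = Mul(322, -8) = -2576)
Add(Function('R')(Function('g')(-21, 18)), Mul(-1, Function('I')(-443))) = Add(-2576, Mul(-1, 130)) = Add(-2576, -130) = -2706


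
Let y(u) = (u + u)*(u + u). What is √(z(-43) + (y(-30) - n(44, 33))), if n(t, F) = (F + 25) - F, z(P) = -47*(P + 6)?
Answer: √5314 ≈ 72.897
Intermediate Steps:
z(P) = -282 - 47*P (z(P) = -47*(6 + P) = -282 - 47*P)
y(u) = 4*u² (y(u) = (2*u)*(2*u) = 4*u²)
n(t, F) = 25 (n(t, F) = (25 + F) - F = 25)
√(z(-43) + (y(-30) - n(44, 33))) = √((-282 - 47*(-43)) + (4*(-30)² - 1*25)) = √((-282 + 2021) + (4*900 - 25)) = √(1739 + (3600 - 25)) = √(1739 + 3575) = √5314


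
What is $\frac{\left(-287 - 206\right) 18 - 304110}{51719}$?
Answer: $- \frac{312984}{51719} \approx -6.0516$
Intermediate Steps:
$\frac{\left(-287 - 206\right) 18 - 304110}{51719} = \left(\left(-493\right) 18 - 304110\right) \frac{1}{51719} = \left(-8874 - 304110\right) \frac{1}{51719} = \left(-312984\right) \frac{1}{51719} = - \frac{312984}{51719}$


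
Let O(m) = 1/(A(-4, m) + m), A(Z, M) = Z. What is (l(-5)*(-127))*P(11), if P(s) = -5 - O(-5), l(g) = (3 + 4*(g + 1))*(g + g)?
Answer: 726440/9 ≈ 80716.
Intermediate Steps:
O(m) = 1/(-4 + m)
l(g) = 2*g*(7 + 4*g) (l(g) = (3 + 4*(1 + g))*(2*g) = (3 + (4 + 4*g))*(2*g) = (7 + 4*g)*(2*g) = 2*g*(7 + 4*g))
P(s) = -44/9 (P(s) = -5 - 1/(-4 - 5) = -5 - 1/(-9) = -5 - 1*(-1/9) = -5 + 1/9 = -44/9)
(l(-5)*(-127))*P(11) = ((2*(-5)*(7 + 4*(-5)))*(-127))*(-44/9) = ((2*(-5)*(7 - 20))*(-127))*(-44/9) = ((2*(-5)*(-13))*(-127))*(-44/9) = (130*(-127))*(-44/9) = -16510*(-44/9) = 726440/9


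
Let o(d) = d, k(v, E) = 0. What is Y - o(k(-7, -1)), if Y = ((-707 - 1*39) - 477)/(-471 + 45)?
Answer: 1223/426 ≈ 2.8709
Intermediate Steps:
Y = 1223/426 (Y = ((-707 - 39) - 477)/(-426) = (-746 - 477)*(-1/426) = -1223*(-1/426) = 1223/426 ≈ 2.8709)
Y - o(k(-7, -1)) = 1223/426 - 1*0 = 1223/426 + 0 = 1223/426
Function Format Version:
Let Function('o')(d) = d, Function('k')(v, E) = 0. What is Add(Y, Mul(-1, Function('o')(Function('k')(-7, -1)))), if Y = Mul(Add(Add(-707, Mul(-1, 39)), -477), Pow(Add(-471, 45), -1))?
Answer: Rational(1223, 426) ≈ 2.8709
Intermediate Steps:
Y = Rational(1223, 426) (Y = Mul(Add(Add(-707, -39), -477), Pow(-426, -1)) = Mul(Add(-746, -477), Rational(-1, 426)) = Mul(-1223, Rational(-1, 426)) = Rational(1223, 426) ≈ 2.8709)
Add(Y, Mul(-1, Function('o')(Function('k')(-7, -1)))) = Add(Rational(1223, 426), Mul(-1, 0)) = Add(Rational(1223, 426), 0) = Rational(1223, 426)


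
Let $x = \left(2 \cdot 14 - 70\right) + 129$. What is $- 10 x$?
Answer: $-870$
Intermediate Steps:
$x = 87$ ($x = \left(28 - 70\right) + 129 = -42 + 129 = 87$)
$- 10 x = \left(-10\right) 87 = -870$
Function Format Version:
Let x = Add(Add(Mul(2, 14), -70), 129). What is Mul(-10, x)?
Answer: -870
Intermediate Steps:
x = 87 (x = Add(Add(28, -70), 129) = Add(-42, 129) = 87)
Mul(-10, x) = Mul(-10, 87) = -870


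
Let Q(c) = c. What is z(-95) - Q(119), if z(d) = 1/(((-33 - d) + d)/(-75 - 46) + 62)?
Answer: -81504/685 ≈ -118.98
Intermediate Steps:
z(d) = 11/685 (z(d) = 1/(-33/(-121) + 62) = 1/(-33*(-1/121) + 62) = 1/(3/11 + 62) = 1/(685/11) = 11/685)
z(-95) - Q(119) = 11/685 - 1*119 = 11/685 - 119 = -81504/685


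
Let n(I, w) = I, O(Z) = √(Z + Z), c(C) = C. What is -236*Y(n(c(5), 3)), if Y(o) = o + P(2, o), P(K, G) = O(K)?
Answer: -1652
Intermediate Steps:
O(Z) = √2*√Z (O(Z) = √(2*Z) = √2*√Z)
P(K, G) = √2*√K
Y(o) = 2 + o (Y(o) = o + √2*√2 = o + 2 = 2 + o)
-236*Y(n(c(5), 3)) = -236*(2 + 5) = -236*7 = -1652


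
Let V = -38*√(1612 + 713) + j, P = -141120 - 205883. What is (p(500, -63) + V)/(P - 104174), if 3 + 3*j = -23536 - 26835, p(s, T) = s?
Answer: 48874/1353531 + 190*√93/451177 ≈ 0.040170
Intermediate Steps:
P = -347003
j = -50374/3 (j = -1 + (-23536 - 26835)/3 = -1 + (⅓)*(-50371) = -1 - 50371/3 = -50374/3 ≈ -16791.)
V = -50374/3 - 190*√93 (V = -38*√(1612 + 713) - 50374/3 = -190*√93 - 50374/3 = -50374/3 - 190*√93 ≈ -18624.)
(p(500, -63) + V)/(P - 104174) = (500 + (-50374/3 - 190*√93))/(-347003 - 104174) = (-48874/3 - 190*√93)/(-451177) = (-48874/3 - 190*√93)*(-1/451177) = 48874/1353531 + 190*√93/451177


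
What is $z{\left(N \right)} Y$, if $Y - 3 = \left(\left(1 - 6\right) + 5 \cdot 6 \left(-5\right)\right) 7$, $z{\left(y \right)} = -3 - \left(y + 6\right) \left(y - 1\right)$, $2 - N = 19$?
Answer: $217482$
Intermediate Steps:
$N = -17$ ($N = 2 - 19 = -17$)
$z{\left(y \right)} = -3 - \left(-1 + y\right) \left(6 + y\right)$ ($z{\left(y \right)} = -3 - \left(6 + y\right) \left(-1 + y\right) = -3 - \left(-1 + y\right) \left(6 + y\right)$)
$Y = -1082$ ($Y = 3 + \left(\left(1 - 6\right) + 5 \cdot 6 \left(-5\right)\right) 7 = 3 + \left(\left(1 - 6\right) + 30 \left(-5\right)\right) 7 = 3 + \left(-5 - 150\right) 7 = 3 - 1085 = -1082$)
$z{\left(N \right)} Y = \left(3 - \left(-17\right)^{2} - -85\right) \left(-1082\right) = \left(3 - 289 + 85\right) \left(-1082\right) = \left(-201\right) \left(-1082\right) = 217482$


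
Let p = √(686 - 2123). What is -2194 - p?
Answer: -2194 - I*√1437 ≈ -2194.0 - 37.908*I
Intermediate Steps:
p = I*√1437 (p = √(-1437) = I*√1437 ≈ 37.908*I)
-2194 - p = -2194 - I*√1437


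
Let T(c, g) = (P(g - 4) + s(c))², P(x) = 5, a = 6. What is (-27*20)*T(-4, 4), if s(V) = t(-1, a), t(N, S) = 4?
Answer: -43740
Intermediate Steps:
s(V) = 4
T(c, g) = 81 (T(c, g) = (5 + 4)² = 9² = 81)
(-27*20)*T(-4, 4) = -27*20*81 = -540*81 = -43740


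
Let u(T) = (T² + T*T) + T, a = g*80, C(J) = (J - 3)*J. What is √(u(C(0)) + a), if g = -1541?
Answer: 4*I*√7705 ≈ 351.11*I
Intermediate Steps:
C(J) = J*(-3 + J) (C(J) = (-3 + J)*J = J*(-3 + J))
a = -123280 (a = -1541*80 = -123280)
u(T) = T + 2*T² (u(T) = (T² + T²) + T = 2*T² + T = T + 2*T²)
√(u(C(0)) + a) = √((0*(-3 + 0))*(1 + 2*(0*(-3 + 0))) - 123280) = √((0*(-3))*(1 + 2*(0*(-3))) - 123280) = √(0*(1 + 2*0) - 123280) = √(0*(1 + 0) - 123280) = √(0*1 - 123280) = √(0 - 123280) = √(-123280) = 4*I*√7705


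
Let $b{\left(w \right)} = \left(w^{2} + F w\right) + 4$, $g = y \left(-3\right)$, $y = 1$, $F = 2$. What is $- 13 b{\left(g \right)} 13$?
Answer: $-1183$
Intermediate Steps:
$g = -3$ ($g = 1 \left(-3\right) = -3$)
$b{\left(w \right)} = 4 + w^{2} + 2 w$ ($b{\left(w \right)} = \left(w^{2} + 2 w\right) + 4 = 4 + w^{2} + 2 w$)
$- 13 b{\left(g \right)} 13 = - 13 \left(4 + \left(-3\right)^{2} + 2 \left(-3\right)\right) 13 = - 13 \left(4 + 9 - 6\right) 13 = \left(-13\right) 7 \cdot 13 = \left(-91\right) 13 = -1183$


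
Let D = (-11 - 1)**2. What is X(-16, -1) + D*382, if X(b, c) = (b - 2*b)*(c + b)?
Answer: 54736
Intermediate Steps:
D = 144 (D = (-12)**2 = 144)
X(b, c) = -b*(b + c) (X(b, c) = (-b)*(b + c) = -b*(b + c))
X(-16, -1) + D*382 = -1*(-16)*(-16 - 1) + 144*382 = -1*(-16)*(-17) + 55008 = -272 + 55008 = 54736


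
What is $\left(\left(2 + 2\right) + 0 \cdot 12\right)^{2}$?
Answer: $16$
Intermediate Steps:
$\left(\left(2 + 2\right) + 0 \cdot 12\right)^{2} = \left(4 + 0\right)^{2} = 4^{2} = 16$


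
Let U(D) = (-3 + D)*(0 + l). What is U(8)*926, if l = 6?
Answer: 27780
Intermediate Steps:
U(D) = -18 + 6*D (U(D) = (-3 + D)*(0 + 6) = (-3 + D)*6 = -18 + 6*D)
U(8)*926 = (-18 + 6*8)*926 = (-18 + 48)*926 = 30*926 = 27780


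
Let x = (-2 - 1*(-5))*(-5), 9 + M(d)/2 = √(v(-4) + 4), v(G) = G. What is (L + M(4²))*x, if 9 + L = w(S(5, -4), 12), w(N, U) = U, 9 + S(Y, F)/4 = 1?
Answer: 225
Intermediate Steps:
S(Y, F) = -32 (S(Y, F) = -36 + 4*1 = -36 + 4 = -32)
M(d) = -18 (M(d) = -18 + 2*√(-4 + 4) = -18 + 2*√0 = -18 + 2*0 = -18 + 0 = -18)
L = 3 (L = -9 + 12 = 3)
x = -15 (x = (-2 + 5)*(-5) = 3*(-5) = -15)
(L + M(4²))*x = (3 - 18)*(-15) = -15*(-15) = 225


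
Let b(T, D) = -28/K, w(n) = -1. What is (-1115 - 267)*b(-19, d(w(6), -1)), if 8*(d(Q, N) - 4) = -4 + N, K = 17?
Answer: 38696/17 ≈ 2276.2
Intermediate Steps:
d(Q, N) = 7/2 + N/8 (d(Q, N) = 4 + (-4 + N)/8 = 4 + (-½ + N/8) = 7/2 + N/8)
b(T, D) = -28/17
(-1115 - 267)*b(-19, d(w(6), -1)) = (-1115 - 267)*(-28/17) = -1382*(-28/17) = 38696/17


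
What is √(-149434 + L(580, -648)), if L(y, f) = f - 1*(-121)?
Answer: I*√149961 ≈ 387.25*I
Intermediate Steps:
L(y, f) = 121 + f (L(y, f) = f + 121 = 121 + f)
√(-149434 + L(580, -648)) = √(-149434 + (121 - 648)) = √(-149434 - 527) = √(-149961) = I*√149961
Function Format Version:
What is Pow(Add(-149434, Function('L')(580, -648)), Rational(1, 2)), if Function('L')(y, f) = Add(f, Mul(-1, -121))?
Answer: Mul(I, Pow(149961, Rational(1, 2))) ≈ Mul(387.25, I)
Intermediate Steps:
Function('L')(y, f) = Add(121, f) (Function('L')(y, f) = Add(f, 121) = Add(121, f))
Pow(Add(-149434, Function('L')(580, -648)), Rational(1, 2)) = Pow(Add(-149434, Add(121, -648)), Rational(1, 2)) = Pow(Add(-149434, -527), Rational(1, 2)) = Pow(-149961, Rational(1, 2)) = Mul(I, Pow(149961, Rational(1, 2)))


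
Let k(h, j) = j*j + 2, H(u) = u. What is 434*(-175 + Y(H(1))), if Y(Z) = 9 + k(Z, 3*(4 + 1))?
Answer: 26474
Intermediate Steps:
k(h, j) = 2 + j² (k(h, j) = j² + 2 = 2 + j²)
Y(Z) = 236 (Y(Z) = 9 + (2 + (3*(4 + 1))²) = 9 + (2 + (3*5)²) = 9 + (2 + 15²) = 9 + (2 + 225) = 9 + 227 = 236)
434*(-175 + Y(H(1))) = 434*(-175 + 236) = 434*61 = 26474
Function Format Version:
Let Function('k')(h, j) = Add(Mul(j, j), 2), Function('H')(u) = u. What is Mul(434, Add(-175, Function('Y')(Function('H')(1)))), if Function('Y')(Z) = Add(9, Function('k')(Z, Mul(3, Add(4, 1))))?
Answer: 26474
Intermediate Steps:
Function('k')(h, j) = Add(2, Pow(j, 2)) (Function('k')(h, j) = Add(Pow(j, 2), 2) = Add(2, Pow(j, 2)))
Function('Y')(Z) = 236 (Function('Y')(Z) = Add(9, Add(2, Pow(Mul(3, Add(4, 1)), 2))) = Add(9, Add(2, Pow(Mul(3, 5), 2))) = Add(9, Add(2, Pow(15, 2))) = Add(9, Add(2, 225)) = Add(9, 227) = 236)
Mul(434, Add(-175, Function('Y')(Function('H')(1)))) = Mul(434, Add(-175, 236)) = Mul(434, 61) = 26474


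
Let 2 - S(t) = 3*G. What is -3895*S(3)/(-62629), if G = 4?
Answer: -38950/62629 ≈ -0.62192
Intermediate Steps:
S(t) = -10 (S(t) = 2 - 3*4 = 2 - 1*12 = 2 - 12 = -10)
-3895*S(3)/(-62629) = -3895*(-10)/(-62629) = 38950*(-1/62629) = -38950/62629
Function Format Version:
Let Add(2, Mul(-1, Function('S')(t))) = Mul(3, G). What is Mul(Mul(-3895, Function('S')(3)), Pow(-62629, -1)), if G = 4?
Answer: Rational(-38950, 62629) ≈ -0.62192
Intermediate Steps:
Function('S')(t) = -10 (Function('S')(t) = Add(2, Mul(-1, Mul(3, 4))) = Add(2, Mul(-1, 12)) = Add(2, -12) = -10)
Mul(Mul(-3895, Function('S')(3)), Pow(-62629, -1)) = Mul(Mul(-3895, -10), Pow(-62629, -1)) = Mul(38950, Rational(-1, 62629)) = Rational(-38950, 62629)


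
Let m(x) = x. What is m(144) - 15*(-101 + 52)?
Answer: 879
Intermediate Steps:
m(144) - 15*(-101 + 52) = 144 - 15*(-101 + 52) = 144 - 15*(-49) = 144 - 1*(-735) = 144 + 735 = 879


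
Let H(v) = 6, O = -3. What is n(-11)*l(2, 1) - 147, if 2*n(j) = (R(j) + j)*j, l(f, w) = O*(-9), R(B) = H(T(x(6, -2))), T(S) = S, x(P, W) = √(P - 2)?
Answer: 1191/2 ≈ 595.50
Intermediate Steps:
x(P, W) = √(-2 + P)
R(B) = 6
l(f, w) = 27 (l(f, w) = -3*(-9) = 27)
n(j) = j*(6 + j)/2 (n(j) = ((6 + j)*j)/2 = (j*(6 + j))/2 = j*(6 + j)/2)
n(-11)*l(2, 1) - 147 = ((½)*(-11)*(6 - 11))*27 - 147 = ((½)*(-11)*(-5))*27 - 147 = (55/2)*27 - 147 = 1485/2 - 147 = 1191/2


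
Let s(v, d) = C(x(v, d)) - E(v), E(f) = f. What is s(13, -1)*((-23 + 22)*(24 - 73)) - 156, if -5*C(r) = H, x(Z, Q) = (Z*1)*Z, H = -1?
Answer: -3916/5 ≈ -783.20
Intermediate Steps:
x(Z, Q) = Z² (x(Z, Q) = Z*Z = Z²)
C(r) = ⅕ (C(r) = -⅕*(-1) = ⅕)
s(v, d) = ⅕ - v
s(13, -1)*((-23 + 22)*(24 - 73)) - 156 = (⅕ - 1*13)*((-23 + 22)*(24 - 73)) - 156 = (⅕ - 13)*(-1*(-49)) - 156 = -64/5*49 - 156 = -3136/5 - 156 = -3916/5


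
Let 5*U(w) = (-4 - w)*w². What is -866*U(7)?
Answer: 466774/5 ≈ 93355.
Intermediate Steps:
U(w) = w²*(-4 - w)/5 (U(w) = ((-4 - w)*w²)/5 = (w²*(-4 - w))/5 = w²*(-4 - w)/5)
-866*U(7) = -866*7²*(-4 - 1*7)/5 = -866*49*(-4 - 7)/5 = -866*49*(-11)/5 = -866*(-539/5) = 466774/5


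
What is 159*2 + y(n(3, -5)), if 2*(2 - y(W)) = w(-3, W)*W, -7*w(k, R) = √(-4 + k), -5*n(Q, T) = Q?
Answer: 320 - 3*I*√7/70 ≈ 320.0 - 0.11339*I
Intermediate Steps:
n(Q, T) = -Q/5
w(k, R) = -√(-4 + k)/7
y(W) = 2 + I*W*√7/14 (y(W) = 2 - (-√(-4 - 3)/7)*W/2 = 2 - (-I*√7/7)*W/2 = 2 - (-1)*I*W*√7/14 = 2 + I*W*√7/14)
159*2 + y(n(3, -5)) = 159*2 + (2 + I*(-⅕*3)*√7/14) = 318 + (2 + (1/14)*I*(-⅗)*√7) = 318 + (2 - 3*I*√7/70) = 320 - 3*I*√7/70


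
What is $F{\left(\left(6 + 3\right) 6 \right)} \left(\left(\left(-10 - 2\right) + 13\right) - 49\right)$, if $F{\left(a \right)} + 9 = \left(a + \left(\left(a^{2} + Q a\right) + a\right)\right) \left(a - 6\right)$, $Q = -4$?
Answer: $-6469200$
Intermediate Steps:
$F{\left(a \right)} = -9 + \left(-6 + a\right) \left(a^{2} - 2 a\right)$ ($F{\left(a \right)} = -9 + \left(a + \left(\left(a^{2} - 4 a\right) + a\right)\right) \left(a - 6\right) = -9 + \left(a + \left(a^{2} - 3 a\right)\right) \left(-6 + a\right) = -9 + \left(a^{2} - 2 a\right) \left(-6 + a\right) = -9 + \left(-6 + a\right) \left(a^{2} - 2 a\right)$)
$F{\left(\left(6 + 3\right) 6 \right)} \left(\left(\left(-10 - 2\right) + 13\right) - 49\right) = \left(-9 + \left(\left(6 + 3\right) 6\right)^{3} - 8 \left(\left(6 + 3\right) 6\right)^{2} + 12 \left(6 + 3\right) 6\right) \left(\left(\left(-10 - 2\right) + 13\right) - 49\right) = \left(-9 + \left(9 \cdot 6\right)^{3} - 8 \left(9 \cdot 6\right)^{2} + 12 \cdot 9 \cdot 6\right) \left(\left(-12 + 13\right) - 49\right) = \left(-9 + 54^{3} - 8 \cdot 54^{2} + 12 \cdot 54\right) \left(1 - 49\right) = \left(-9 + 157464 - 23328 + 648\right) \left(-48\right) = 134775 \left(-48\right) = -6469200$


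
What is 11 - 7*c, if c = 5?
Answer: -24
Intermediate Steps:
11 - 7*c = 11 - 7*5 = 11 - 35 = -24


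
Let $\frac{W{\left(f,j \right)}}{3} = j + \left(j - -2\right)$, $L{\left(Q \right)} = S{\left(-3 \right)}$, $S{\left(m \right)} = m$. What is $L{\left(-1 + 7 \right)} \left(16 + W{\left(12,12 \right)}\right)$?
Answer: $-282$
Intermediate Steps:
$L{\left(Q \right)} = -3$
$W{\left(f,j \right)} = 6 + 6 j$ ($W{\left(f,j \right)} = 3 \left(j + \left(j - -2\right)\right) = 3 \left(j + \left(j + 2\right)\right) = 3 \left(j + \left(2 + j\right)\right) = 3 \left(2 + 2 j\right) = 6 + 6 j$)
$L{\left(-1 + 7 \right)} \left(16 + W{\left(12,12 \right)}\right) = - 3 \left(16 + \left(6 + 6 \cdot 12\right)\right) = - 3 \left(16 + \left(6 + 72\right)\right) = - 3 \left(16 + 78\right) = \left(-3\right) 94 = -282$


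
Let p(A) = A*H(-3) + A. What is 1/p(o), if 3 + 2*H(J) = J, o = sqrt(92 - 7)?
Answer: -sqrt(85)/170 ≈ -0.054233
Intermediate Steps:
o = sqrt(85) ≈ 9.2195
H(J) = -3/2 + J/2
p(A) = -2*A (p(A) = A*(-3/2 + (1/2)*(-3)) + A = A*(-3/2 - 3/2) + A = A*(-3) + A = -3*A + A = -2*A)
1/p(o) = 1/(-2*sqrt(85)) = -sqrt(85)/170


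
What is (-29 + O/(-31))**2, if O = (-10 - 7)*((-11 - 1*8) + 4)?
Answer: 1331716/961 ≈ 1385.8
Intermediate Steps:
O = 255 (O = -17*((-11 - 8) + 4) = -17*(-19 + 4) = -17*(-15) = 255)
(-29 + O/(-31))**2 = (-29 + 255/(-31))**2 = (-29 + 255*(-1/31))**2 = (-29 - 255/31)**2 = (-1154/31)**2 = 1331716/961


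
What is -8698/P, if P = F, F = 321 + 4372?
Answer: -8698/4693 ≈ -1.8534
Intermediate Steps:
F = 4693
P = 4693
-8698/P = -8698/4693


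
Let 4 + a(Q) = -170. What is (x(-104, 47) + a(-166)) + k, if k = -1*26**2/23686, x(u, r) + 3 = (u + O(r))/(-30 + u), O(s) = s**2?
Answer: -23528237/122074 ≈ -192.74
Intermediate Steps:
a(Q) = -174 (a(Q) = -4 - 170 = -174)
x(u, r) = -3 + (u + r**2)/(-30 + u)
k = -26/911 (k = -1*676*(1/23686) = -676*1/23686 = -26/911 ≈ -0.028540)
(x(-104, 47) + a(-166)) + k = ((90 + 47**2 - 2*(-104))/(-30 - 104) - 174) - 26/911 = ((90 + 2209 + 208)/(-134) - 174) - 26/911 = (-1/134*2507 - 174) - 26/911 = (-2507/134 - 174) - 26/911 = -25823/134 - 26/911 = -23528237/122074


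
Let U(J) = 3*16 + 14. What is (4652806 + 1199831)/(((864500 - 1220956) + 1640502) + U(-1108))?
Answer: 278697/61148 ≈ 4.5577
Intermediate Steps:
U(J) = 62 (U(J) = 48 + 14 = 62)
(4652806 + 1199831)/(((864500 - 1220956) + 1640502) + U(-1108)) = (4652806 + 1199831)/(((864500 - 1220956) + 1640502) + 62) = 5852637/((-356456 + 1640502) + 62) = 5852637/(1284046 + 62) = 5852637/1284108 = 5852637*(1/1284108) = 278697/61148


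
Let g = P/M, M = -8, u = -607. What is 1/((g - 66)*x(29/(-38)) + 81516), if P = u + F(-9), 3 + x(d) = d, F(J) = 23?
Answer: 38/3096607 ≈ 1.2271e-5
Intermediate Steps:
x(d) = -3 + d
P = -584 (P = -607 + 23 = -584)
g = 73 (g = -584/(-8) = -584*(-1/8) = 73)
1/((g - 66)*x(29/(-38)) + 81516) = 1/((73 - 66)*(-3 + 29/(-38)) + 81516) = 1/(7*(-3 + 29*(-1/38)) + 81516) = 1/(7*(-3 - 29/38) + 81516) = 1/(7*(-143/38) + 81516) = 1/(-1001/38 + 81516) = 1/(3096607/38) = 38/3096607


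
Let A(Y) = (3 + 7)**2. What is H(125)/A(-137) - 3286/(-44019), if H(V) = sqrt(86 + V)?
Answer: 3286/44019 + sqrt(211)/100 ≈ 0.21991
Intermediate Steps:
A(Y) = 100 (A(Y) = 10**2 = 100)
H(125)/A(-137) - 3286/(-44019) = sqrt(86 + 125)/100 - 3286/(-44019) = sqrt(211)*(1/100) - 3286*(-1/44019) = sqrt(211)/100 + 3286/44019 = 3286/44019 + sqrt(211)/100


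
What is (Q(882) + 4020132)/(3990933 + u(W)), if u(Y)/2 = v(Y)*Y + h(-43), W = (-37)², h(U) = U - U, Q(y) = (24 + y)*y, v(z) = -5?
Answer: 4819224/3977243 ≈ 1.2117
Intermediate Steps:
Q(y) = y*(24 + y)
h(U) = 0
W = 1369
u(Y) = -10*Y (u(Y) = 2*(-5*Y + 0) = 2*(-5*Y) = -10*Y)
(Q(882) + 4020132)/(3990933 + u(W)) = (882*(24 + 882) + 4020132)/(3990933 - 10*1369) = (882*906 + 4020132)/(3990933 - 13690) = (799092 + 4020132)/3977243 = 4819224*(1/3977243) = 4819224/3977243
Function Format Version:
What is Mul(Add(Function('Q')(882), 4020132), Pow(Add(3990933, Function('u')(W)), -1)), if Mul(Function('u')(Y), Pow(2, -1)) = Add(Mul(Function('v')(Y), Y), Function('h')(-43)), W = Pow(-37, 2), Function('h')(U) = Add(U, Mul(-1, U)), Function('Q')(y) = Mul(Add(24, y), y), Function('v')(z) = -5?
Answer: Rational(4819224, 3977243) ≈ 1.2117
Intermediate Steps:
Function('Q')(y) = Mul(y, Add(24, y))
Function('h')(U) = 0
W = 1369
Function('u')(Y) = Mul(-10, Y) (Function('u')(Y) = Mul(2, Add(Mul(-5, Y), 0)) = Mul(2, Mul(-5, Y)) = Mul(-10, Y))
Mul(Add(Function('Q')(882), 4020132), Pow(Add(3990933, Function('u')(W)), -1)) = Mul(Add(Mul(882, Add(24, 882)), 4020132), Pow(Add(3990933, Mul(-10, 1369)), -1)) = Mul(Add(Mul(882, 906), 4020132), Pow(Add(3990933, -13690), -1)) = Mul(Add(799092, 4020132), Pow(3977243, -1)) = Mul(4819224, Rational(1, 3977243)) = Rational(4819224, 3977243)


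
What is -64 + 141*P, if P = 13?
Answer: 1769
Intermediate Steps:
-64 + 141*P = -64 + 141*13 = -64 + 1833 = 1769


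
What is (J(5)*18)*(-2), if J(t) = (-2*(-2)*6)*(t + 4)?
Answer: -7776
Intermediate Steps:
J(t) = 96 + 24*t (J(t) = (4*6)*(4 + t) = 24*(4 + t) = 96 + 24*t)
(J(5)*18)*(-2) = ((96 + 24*5)*18)*(-2) = ((96 + 120)*18)*(-2) = (216*18)*(-2) = 3888*(-2) = -7776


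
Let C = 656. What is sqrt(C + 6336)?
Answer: 4*sqrt(437) ≈ 83.618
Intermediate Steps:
sqrt(C + 6336) = sqrt(656 + 6336) = sqrt(6992) = 4*sqrt(437)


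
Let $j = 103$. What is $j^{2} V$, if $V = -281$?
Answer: $-2981129$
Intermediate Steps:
$j^{2} V = 103^{2} \left(-281\right) = 10609 \left(-281\right) = -2981129$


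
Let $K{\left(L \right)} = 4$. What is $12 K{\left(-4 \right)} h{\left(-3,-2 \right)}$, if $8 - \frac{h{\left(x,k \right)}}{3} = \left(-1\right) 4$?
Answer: $1728$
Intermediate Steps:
$h{\left(x,k \right)} = 36$ ($h{\left(x,k \right)} = 24 - 3 \left(\left(-1\right) 4\right) = 24 - -12 = 24 + 12 = 36$)
$12 K{\left(-4 \right)} h{\left(-3,-2 \right)} = 12 \cdot 4 \cdot 36 = 48 \cdot 36 = 1728$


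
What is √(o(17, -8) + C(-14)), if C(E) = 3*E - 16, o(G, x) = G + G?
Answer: 2*I*√6 ≈ 4.899*I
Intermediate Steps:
o(G, x) = 2*G
C(E) = -16 + 3*E
√(o(17, -8) + C(-14)) = √(2*17 + (-16 + 3*(-14))) = √(34 + (-16 - 42)) = √(34 - 58) = √(-24) = 2*I*√6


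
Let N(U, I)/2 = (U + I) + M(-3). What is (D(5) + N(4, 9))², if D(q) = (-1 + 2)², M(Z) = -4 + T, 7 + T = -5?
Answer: 25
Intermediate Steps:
T = -12 (T = -7 - 5 = -12)
M(Z) = -16 (M(Z) = -4 - 12 = -16)
N(U, I) = -32 + 2*I + 2*U (N(U, I) = 2*((U + I) - 16) = 2*((I + U) - 16) = 2*(-16 + I + U) = -32 + 2*I + 2*U)
D(q) = 1 (D(q) = 1² = 1)
(D(5) + N(4, 9))² = (1 + (-32 + 2*9 + 2*4))² = (1 + (-32 + 18 + 8))² = (1 - 6)² = (-5)² = 25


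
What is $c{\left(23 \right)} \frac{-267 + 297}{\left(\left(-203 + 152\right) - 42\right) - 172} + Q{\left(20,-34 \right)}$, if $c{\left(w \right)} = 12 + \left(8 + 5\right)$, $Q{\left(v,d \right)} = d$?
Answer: $- \frac{1952}{53} \approx -36.83$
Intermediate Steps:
$c{\left(w \right)} = 25$ ($c{\left(w \right)} = 12 + 13 = 25$)
$c{\left(23 \right)} \frac{-267 + 297}{\left(\left(-203 + 152\right) - 42\right) - 172} + Q{\left(20,-34 \right)} = 25 \frac{-267 + 297}{\left(\left(-203 + 152\right) - 42\right) - 172} - 34 = 25 \frac{30}{\left(-51 - 42\right) - 172} - 34 = 25 \frac{30}{-93 - 172} - 34 = 25 \frac{30}{-265} - 34 = 25 \cdot 30 \left(- \frac{1}{265}\right) - 34 = 25 \left(- \frac{6}{53}\right) - 34 = - \frac{150}{53} - 34 = - \frac{1952}{53}$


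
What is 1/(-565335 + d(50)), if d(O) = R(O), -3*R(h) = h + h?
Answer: -3/1696105 ≈ -1.7688e-6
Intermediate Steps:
R(h) = -2*h/3 (R(h) = -(h + h)/3 = -2*h/3)
d(O) = -2*O/3
1/(-565335 + d(50)) = 1/(-565335 - ⅔*50) = 1/(-565335 - 100/3) = 1/(-1696105/3) = -3/1696105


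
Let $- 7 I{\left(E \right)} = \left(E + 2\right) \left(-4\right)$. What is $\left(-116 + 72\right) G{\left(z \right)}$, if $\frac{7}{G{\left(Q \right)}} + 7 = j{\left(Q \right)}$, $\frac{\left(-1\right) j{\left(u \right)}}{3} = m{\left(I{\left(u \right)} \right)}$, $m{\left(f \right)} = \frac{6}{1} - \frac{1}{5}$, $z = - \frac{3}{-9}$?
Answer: $\frac{770}{61} \approx 12.623$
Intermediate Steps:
$I{\left(E \right)} = \frac{8}{7} + \frac{4 E}{7}$ ($I{\left(E \right)} = - \frac{\left(E + 2\right) \left(-4\right)}{7} = - \frac{\left(2 + E\right) \left(-4\right)}{7} = - \frac{-8 - 4 E}{7} = \frac{8}{7} + \frac{4 E}{7}$)
$z = \frac{1}{3}$ ($z = \left(-3\right) \left(- \frac{1}{9}\right) = \frac{1}{3} \approx 0.33333$)
$m{\left(f \right)} = \frac{29}{5}$ ($m{\left(f \right)} = 6 \cdot 1 - \frac{1}{5} = 6 - \frac{1}{5} = \frac{29}{5}$)
$j{\left(u \right)} = - \frac{87}{5}$ ($j{\left(u \right)} = \left(-3\right) \frac{29}{5} = - \frac{87}{5}$)
$G{\left(Q \right)} = - \frac{35}{122}$ ($G{\left(Q \right)} = \frac{7}{-7 - \frac{87}{5}} = \frac{7}{- \frac{122}{5}} = 7 \left(- \frac{5}{122}\right) = - \frac{35}{122}$)
$\left(-116 + 72\right) G{\left(z \right)} = \left(-116 + 72\right) \left(- \frac{35}{122}\right) = \left(-44\right) \left(- \frac{35}{122}\right) = \frac{770}{61}$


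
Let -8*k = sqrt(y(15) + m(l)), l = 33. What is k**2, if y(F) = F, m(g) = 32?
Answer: 47/64 ≈ 0.73438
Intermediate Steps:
k = -sqrt(47)/8 (k = -sqrt(15 + 32)/8 = -sqrt(47)/8 ≈ -0.85696)
k**2 = (-sqrt(47)/8)**2 = 47/64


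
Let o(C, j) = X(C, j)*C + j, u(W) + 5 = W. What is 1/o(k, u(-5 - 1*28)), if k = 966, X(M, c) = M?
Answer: 1/933118 ≈ 1.0717e-6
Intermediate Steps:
u(W) = -5 + W
o(C, j) = j + C**2 (o(C, j) = C*C + j = C**2 + j = j + C**2)
1/o(k, u(-5 - 1*28)) = 1/((-5 + (-5 - 1*28)) + 966**2) = 1/((-5 + (-5 - 28)) + 933156) = 1/((-5 - 33) + 933156) = 1/(-38 + 933156) = 1/933118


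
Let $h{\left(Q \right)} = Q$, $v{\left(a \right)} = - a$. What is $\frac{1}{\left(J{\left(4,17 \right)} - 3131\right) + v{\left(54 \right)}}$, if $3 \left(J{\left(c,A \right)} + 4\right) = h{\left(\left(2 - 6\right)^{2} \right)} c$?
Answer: $- \frac{3}{9503} \approx -0.00031569$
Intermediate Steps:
$J{\left(c,A \right)} = -4 + \frac{16 c}{3}$ ($J{\left(c,A \right)} = -4 + \frac{\left(2 - 6\right)^{2} c}{3} = -4 + \frac{\left(-4\right)^{2} c}{3} = -4 + \frac{16 c}{3}$)
$\frac{1}{\left(J{\left(4,17 \right)} - 3131\right) + v{\left(54 \right)}} = \frac{1}{\left(\left(-4 + \frac{16}{3} \cdot 4\right) - 3131\right) - 54} = \frac{1}{\left(\left(-4 + \frac{64}{3}\right) - 3131\right) - 54} = \frac{1}{\left(\frac{52}{3} - 3131\right) - 54} = \frac{1}{- \frac{9341}{3} - 54} = \frac{1}{- \frac{9503}{3}} = - \frac{3}{9503}$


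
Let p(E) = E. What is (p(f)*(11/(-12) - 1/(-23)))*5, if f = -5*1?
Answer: 6025/276 ≈ 21.830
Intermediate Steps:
f = -5
(p(f)*(11/(-12) - 1/(-23)))*5 = -5*(11/(-12) - 1/(-23))*5 = -5*(11*(-1/12) - 1*(-1/23))*5 = -5*(-11/12 + 1/23)*5 = -5*(-241/276)*5 = (1205/276)*5 = 6025/276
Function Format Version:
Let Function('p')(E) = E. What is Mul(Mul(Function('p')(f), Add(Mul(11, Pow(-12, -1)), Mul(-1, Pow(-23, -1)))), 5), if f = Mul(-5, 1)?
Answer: Rational(6025, 276) ≈ 21.830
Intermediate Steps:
f = -5
Mul(Mul(Function('p')(f), Add(Mul(11, Pow(-12, -1)), Mul(-1, Pow(-23, -1)))), 5) = Mul(Mul(-5, Add(Mul(11, Pow(-12, -1)), Mul(-1, Pow(-23, -1)))), 5) = Mul(Mul(-5, Add(Mul(11, Rational(-1, 12)), Mul(-1, Rational(-1, 23)))), 5) = Mul(Mul(-5, Add(Rational(-11, 12), Rational(1, 23))), 5) = Mul(Mul(-5, Rational(-241, 276)), 5) = Mul(Rational(1205, 276), 5) = Rational(6025, 276)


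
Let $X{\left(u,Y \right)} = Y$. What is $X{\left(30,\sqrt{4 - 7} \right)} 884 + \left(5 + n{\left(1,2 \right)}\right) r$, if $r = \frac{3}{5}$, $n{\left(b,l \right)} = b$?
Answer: $\frac{18}{5} + 884 i \sqrt{3} \approx 3.6 + 1531.1 i$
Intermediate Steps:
$r = \frac{3}{5}$ ($r = 3 \cdot \frac{1}{5} = \frac{3}{5} \approx 0.6$)
$X{\left(30,\sqrt{4 - 7} \right)} 884 + \left(5 + n{\left(1,2 \right)}\right) r = \sqrt{4 - 7} \cdot 884 + \left(5 + 1\right) \frac{3}{5} = \sqrt{-3} \cdot 884 + 6 \cdot \frac{3}{5} = i \sqrt{3} \cdot 884 + \frac{18}{5} = 884 i \sqrt{3} + \frac{18}{5} = \frac{18}{5} + 884 i \sqrt{3}$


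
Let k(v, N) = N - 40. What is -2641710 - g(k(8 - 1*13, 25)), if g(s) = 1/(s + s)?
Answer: -79251299/30 ≈ -2.6417e+6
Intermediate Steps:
k(v, N) = -40 + N
g(s) = 1/(2*s)
-2641710 - g(k(8 - 1*13, 25)) = -2641710 - 1/(2*(-40 + 25)) = -2641710 - 1/(2*(-15)) = -2641710 - (-1)/(2*15) = -2641710 - 1*(-1/30) = -2641710 + 1/30 = -79251299/30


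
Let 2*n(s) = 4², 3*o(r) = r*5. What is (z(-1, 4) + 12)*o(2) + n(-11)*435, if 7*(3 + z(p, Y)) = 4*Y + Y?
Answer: 73910/21 ≈ 3519.5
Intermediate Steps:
o(r) = 5*r/3 (o(r) = (r*5)/3 = (5*r)/3 = 5*r/3)
z(p, Y) = -3 + 5*Y/7 (z(p, Y) = -3 + (4*Y + Y)/7 = -3 + (5*Y)/7 = -3 + 5*Y/7)
n(s) = 8 (n(s) = (½)*4² = (½)*16 = 8)
(z(-1, 4) + 12)*o(2) + n(-11)*435 = ((-3 + (5/7)*4) + 12)*((5/3)*2) + 8*435 = ((-3 + 20/7) + 12)*(10/3) + 3480 = (-⅐ + 12)*(10/3) + 3480 = (83/7)*(10/3) + 3480 = 830/21 + 3480 = 73910/21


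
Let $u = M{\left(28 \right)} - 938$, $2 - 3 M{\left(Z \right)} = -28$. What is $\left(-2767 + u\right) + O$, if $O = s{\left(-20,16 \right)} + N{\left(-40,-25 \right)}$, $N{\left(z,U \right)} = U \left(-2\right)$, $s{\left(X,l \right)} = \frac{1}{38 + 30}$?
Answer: $- \frac{247859}{68} \approx -3645.0$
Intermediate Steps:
$M{\left(Z \right)} = 10$ ($M{\left(Z \right)} = \frac{2}{3} - - \frac{28}{3} = \frac{2}{3} + \frac{28}{3} = 10$)
$s{\left(X,l \right)} = \frac{1}{68}$
$N{\left(z,U \right)} = - 2 U$
$O = \frac{3401}{68}$ ($O = \frac{1}{68} - -50 = \frac{1}{68} + 50 = \frac{3401}{68} \approx 50.015$)
$u = -928$ ($u = 10 - 938 = -928$)
$\left(-2767 + u\right) + O = \left(-2767 - 928\right) + \frac{3401}{68} = -3695 + \frac{3401}{68} = - \frac{247859}{68}$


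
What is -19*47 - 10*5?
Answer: -943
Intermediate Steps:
-19*47 - 10*5 = -893 - 50 = -943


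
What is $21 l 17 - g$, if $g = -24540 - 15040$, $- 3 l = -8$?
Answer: $40532$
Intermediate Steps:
$l = \frac{8}{3}$ ($l = \left(- \frac{1}{3}\right) \left(-8\right) = \frac{8}{3} \approx 2.6667$)
$g = -39580$ ($g = -24540 - 15040 = -39580$)
$21 l 17 - g = 21 \cdot \frac{8}{3} \cdot 17 - -39580 = 56 \cdot 17 + 39580 = 952 + 39580 = 40532$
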